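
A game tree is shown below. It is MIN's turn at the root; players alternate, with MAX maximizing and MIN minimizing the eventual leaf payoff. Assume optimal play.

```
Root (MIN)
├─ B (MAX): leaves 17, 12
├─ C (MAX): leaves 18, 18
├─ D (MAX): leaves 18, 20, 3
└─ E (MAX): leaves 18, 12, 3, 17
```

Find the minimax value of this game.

B (MAX): max(17, 12) = 17
C (MAX): max(18, 18) = 18
D (MAX): max(18, 20, 3) = 20
E (MAX): max(18, 12, 3, 17) = 18
Root (MIN): min(17, 18, 20, 18) = 17

17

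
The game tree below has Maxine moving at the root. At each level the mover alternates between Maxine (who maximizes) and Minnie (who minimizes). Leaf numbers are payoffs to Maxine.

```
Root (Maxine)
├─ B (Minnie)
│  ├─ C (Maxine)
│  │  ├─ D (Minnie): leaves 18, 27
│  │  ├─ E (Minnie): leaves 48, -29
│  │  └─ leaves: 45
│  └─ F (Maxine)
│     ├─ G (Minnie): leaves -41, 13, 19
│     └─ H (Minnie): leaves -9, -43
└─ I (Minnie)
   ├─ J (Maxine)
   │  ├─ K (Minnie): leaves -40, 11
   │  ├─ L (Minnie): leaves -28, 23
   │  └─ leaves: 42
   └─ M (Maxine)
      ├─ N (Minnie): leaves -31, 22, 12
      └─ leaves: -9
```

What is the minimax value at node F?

-41

G: min(-41, 13, 19) = -41
H: min(-9, -43) = -43
F: max(-41, -43) = -41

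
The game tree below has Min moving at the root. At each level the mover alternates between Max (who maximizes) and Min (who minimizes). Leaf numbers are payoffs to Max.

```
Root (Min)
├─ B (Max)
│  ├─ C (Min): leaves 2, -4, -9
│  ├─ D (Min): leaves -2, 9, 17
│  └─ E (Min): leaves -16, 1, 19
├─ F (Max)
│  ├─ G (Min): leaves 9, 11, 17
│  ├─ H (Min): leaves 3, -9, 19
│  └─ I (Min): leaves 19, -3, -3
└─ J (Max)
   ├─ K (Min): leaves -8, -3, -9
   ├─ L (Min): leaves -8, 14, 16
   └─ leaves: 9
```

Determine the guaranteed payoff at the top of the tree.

-2

C (Min): min(2, -4, -9) = -9
D (Min): min(-2, 9, 17) = -2
E (Min): min(-16, 1, 19) = -16
B (Max): max(-9, -2, -16) = -2
G (Min): min(9, 11, 17) = 9
H (Min): min(3, -9, 19) = -9
I (Min): min(19, -3, -3) = -3
F (Max): max(9, -9, -3) = 9
K (Min): min(-8, -3, -9) = -9
L (Min): min(-8, 14, 16) = -8
J (Max): max(-9, -8, 9) = 9
Root (Min): min(-2, 9, 9) = -2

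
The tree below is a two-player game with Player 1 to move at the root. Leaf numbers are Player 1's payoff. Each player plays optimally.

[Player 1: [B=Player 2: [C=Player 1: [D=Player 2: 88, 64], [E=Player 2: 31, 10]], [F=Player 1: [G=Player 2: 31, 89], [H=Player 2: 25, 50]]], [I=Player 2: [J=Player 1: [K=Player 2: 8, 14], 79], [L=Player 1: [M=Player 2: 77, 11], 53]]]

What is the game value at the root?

D (Player 2): min(88, 64) = 64
E (Player 2): min(31, 10) = 10
C (Player 1): max(64, 10) = 64
G (Player 2): min(31, 89) = 31
H (Player 2): min(25, 50) = 25
F (Player 1): max(31, 25) = 31
B (Player 2): min(64, 31) = 31
K (Player 2): min(8, 14) = 8
J (Player 1): max(8, 79) = 79
M (Player 2): min(77, 11) = 11
L (Player 1): max(11, 53) = 53
I (Player 2): min(79, 53) = 53
Root (Player 1): max(31, 53) = 53

53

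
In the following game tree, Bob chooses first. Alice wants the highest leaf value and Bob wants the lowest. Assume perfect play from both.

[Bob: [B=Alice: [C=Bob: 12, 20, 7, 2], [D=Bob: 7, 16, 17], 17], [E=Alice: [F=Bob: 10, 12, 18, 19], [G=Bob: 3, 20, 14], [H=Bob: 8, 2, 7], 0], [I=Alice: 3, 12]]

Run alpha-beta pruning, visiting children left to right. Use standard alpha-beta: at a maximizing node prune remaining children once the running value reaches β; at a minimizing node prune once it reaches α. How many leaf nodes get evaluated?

C [α=-∞,β=+∞]: v=2
D [α=2,β=+∞]: v=7
B [α=-∞,β=+∞]: v=17
F [α=-∞,β=17]: v=10
G [α=10,β=17]: v=3 after child 1 ≤ α → α-cutoff, skip 2
H [α=10,β=17]: v=8 after child 1 ≤ α → α-cutoff, skip 2
E [α=-∞,β=17]: v=10
I [α=-∞,β=10]: v=12
Root [α=-∞,β=+∞]: v=10
Leaves evaluated: 17 of 21.

17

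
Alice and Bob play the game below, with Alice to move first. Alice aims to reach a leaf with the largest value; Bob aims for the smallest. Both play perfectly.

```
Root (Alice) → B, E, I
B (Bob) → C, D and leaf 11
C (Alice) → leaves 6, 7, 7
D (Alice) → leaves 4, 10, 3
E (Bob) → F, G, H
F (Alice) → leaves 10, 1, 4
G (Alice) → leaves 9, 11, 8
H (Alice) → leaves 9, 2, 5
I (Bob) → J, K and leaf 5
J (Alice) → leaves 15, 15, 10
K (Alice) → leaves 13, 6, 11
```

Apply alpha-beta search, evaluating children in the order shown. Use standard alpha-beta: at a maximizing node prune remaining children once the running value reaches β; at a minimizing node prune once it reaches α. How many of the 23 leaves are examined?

C [α=-∞,β=+∞]: v=7
D [α=-∞,β=7]: v=10 after child 2 ≥ β → β-cutoff, skip 1
B [α=-∞,β=+∞]: v=7
F [α=7,β=+∞]: v=10
G [α=7,β=10]: v=11 after child 2 ≥ β → β-cutoff, skip 1
H [α=7,β=10]: v=9
E [α=7,β=+∞]: v=9
J [α=9,β=+∞]: v=15
K [α=9,β=15]: v=13
I [α=9,β=+∞]: v=5
Root [α=-∞,β=+∞]: v=9
Leaves evaluated: 21 of 23.

21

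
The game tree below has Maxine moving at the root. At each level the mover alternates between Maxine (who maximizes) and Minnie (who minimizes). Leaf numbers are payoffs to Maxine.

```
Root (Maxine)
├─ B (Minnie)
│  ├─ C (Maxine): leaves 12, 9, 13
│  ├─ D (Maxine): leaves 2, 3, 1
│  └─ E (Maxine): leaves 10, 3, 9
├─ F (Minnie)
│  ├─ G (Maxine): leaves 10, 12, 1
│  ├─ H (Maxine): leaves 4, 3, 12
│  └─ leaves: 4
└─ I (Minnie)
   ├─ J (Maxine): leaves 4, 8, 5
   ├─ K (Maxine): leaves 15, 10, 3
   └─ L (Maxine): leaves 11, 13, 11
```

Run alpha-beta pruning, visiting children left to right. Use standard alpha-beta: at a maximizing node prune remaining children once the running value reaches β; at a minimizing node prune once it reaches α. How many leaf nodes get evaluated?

C [α=-∞,β=+∞]: v=13
D [α=-∞,β=13]: v=3
E [α=-∞,β=3]: v=10 after child 1 ≥ β → β-cutoff, skip 2
B [α=-∞,β=+∞]: v=3
G [α=3,β=+∞]: v=12
H [α=3,β=12]: v=12
F [α=3,β=+∞]: v=4
J [α=4,β=+∞]: v=8
K [α=4,β=8]: v=15 after child 1 ≥ β → β-cutoff, skip 2
L [α=4,β=8]: v=11 after child 1 ≥ β → β-cutoff, skip 2
I [α=4,β=+∞]: v=8
Root [α=-∞,β=+∞]: v=8
Leaves evaluated: 19 of 25.

19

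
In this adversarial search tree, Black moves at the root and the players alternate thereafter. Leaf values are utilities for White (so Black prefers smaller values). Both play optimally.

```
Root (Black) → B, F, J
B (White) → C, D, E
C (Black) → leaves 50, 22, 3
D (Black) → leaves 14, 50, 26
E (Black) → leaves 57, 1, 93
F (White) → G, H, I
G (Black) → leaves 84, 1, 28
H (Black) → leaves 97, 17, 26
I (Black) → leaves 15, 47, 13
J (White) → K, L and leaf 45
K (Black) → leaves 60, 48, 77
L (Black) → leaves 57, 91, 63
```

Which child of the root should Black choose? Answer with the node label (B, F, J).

B

C (Black): min(50, 22, 3) = 3
D (Black): min(14, 50, 26) = 14
E (Black): min(57, 1, 93) = 1
B (White): max(3, 14, 1) = 14
G (Black): min(84, 1, 28) = 1
H (Black): min(97, 17, 26) = 17
I (Black): min(15, 47, 13) = 13
F (White): max(1, 17, 13) = 17
K (Black): min(60, 48, 77) = 48
L (Black): min(57, 91, 63) = 57
J (White): max(48, 57, 45) = 57
Root (Black): min(14, 17, 57) = 14
Black picks the child with the lowest value: B (value 14).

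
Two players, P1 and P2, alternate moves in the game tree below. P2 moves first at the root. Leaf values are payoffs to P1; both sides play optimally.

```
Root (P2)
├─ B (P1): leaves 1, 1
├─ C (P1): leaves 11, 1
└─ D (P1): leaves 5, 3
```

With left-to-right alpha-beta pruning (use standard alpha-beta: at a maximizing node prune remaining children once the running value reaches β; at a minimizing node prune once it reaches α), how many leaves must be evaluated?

4

B [α=-∞,β=+∞]: v=1
C [α=-∞,β=1]: v=11 after child 1 ≥ β → β-cutoff, skip 1
D [α=-∞,β=1]: v=5 after child 1 ≥ β → β-cutoff, skip 1
Root [α=-∞,β=+∞]: v=1
Leaves evaluated: 4 of 6.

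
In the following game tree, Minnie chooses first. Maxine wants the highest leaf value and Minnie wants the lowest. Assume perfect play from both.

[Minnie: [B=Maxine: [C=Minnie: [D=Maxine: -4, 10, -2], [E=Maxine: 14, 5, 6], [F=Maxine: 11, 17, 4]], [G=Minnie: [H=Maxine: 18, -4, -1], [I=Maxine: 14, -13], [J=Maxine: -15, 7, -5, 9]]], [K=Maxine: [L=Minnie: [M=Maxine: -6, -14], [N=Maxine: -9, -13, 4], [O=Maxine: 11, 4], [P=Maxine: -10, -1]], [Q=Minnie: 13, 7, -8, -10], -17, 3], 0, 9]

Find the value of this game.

D (Maxine): max(-4, 10, -2) = 10
E (Maxine): max(14, 5, 6) = 14
F (Maxine): max(11, 17, 4) = 17
C (Minnie): min(10, 14, 17) = 10
H (Maxine): max(18, -4, -1) = 18
I (Maxine): max(14, -13) = 14
J (Maxine): max(-15, 7, -5, 9) = 9
G (Minnie): min(18, 14, 9) = 9
B (Maxine): max(10, 9) = 10
M (Maxine): max(-6, -14) = -6
N (Maxine): max(-9, -13, 4) = 4
O (Maxine): max(11, 4) = 11
P (Maxine): max(-10, -1) = -1
L (Minnie): min(-6, 4, 11, -1) = -6
Q (Minnie): min(13, 7, -8, -10) = -10
K (Maxine): max(-6, -10, -17, 3) = 3
Root (Minnie): min(10, 3, 0, 9) = 0

0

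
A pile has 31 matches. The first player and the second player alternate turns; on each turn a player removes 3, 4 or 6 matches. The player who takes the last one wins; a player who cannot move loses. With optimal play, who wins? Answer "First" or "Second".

First

Mark each pile size as W (mover wins) or L (mover loses):
i:   0  1  2  3  4  5  6  7  8  9 10 11 12 13 14 15 16 17 18 19 20 21 22 23 24 25 26 27 28 29 30 31
     L  L  L  W  W  W  W  W  W  L  L  L  W  W  W  W  W  W  L  L  L  W  W  W  W  W  W  L  L  L  W  W
Position 31 is W, so the first player wins.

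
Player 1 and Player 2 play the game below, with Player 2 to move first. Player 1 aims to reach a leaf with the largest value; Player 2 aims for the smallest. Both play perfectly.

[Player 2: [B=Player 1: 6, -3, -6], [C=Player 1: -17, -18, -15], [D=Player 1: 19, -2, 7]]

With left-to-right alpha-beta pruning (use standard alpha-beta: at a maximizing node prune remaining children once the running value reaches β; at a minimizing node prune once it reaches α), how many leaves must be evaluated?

7

B [α=-∞,β=+∞]: v=6
C [α=-∞,β=6]: v=-15
D [α=-∞,β=-15]: v=19 after child 1 ≥ β → β-cutoff, skip 2
Root [α=-∞,β=+∞]: v=-15
Leaves evaluated: 7 of 9.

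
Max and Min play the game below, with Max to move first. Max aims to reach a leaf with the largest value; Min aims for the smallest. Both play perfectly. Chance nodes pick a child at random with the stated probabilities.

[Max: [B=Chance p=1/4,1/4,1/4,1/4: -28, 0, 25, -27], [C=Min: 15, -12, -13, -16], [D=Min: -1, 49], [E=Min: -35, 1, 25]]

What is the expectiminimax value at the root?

-1

B (Chance): 1/4·-28 + 1/4·0 + 1/4·25 + 1/4·-27 = -7.5
C (Min): min(15, -12, -13, -16) = -16
D (Min): min(-1, 49) = -1
E (Min): min(-35, 1, 25) = -35
Root (Max): max(-7.5, -16, -1, -35) = -1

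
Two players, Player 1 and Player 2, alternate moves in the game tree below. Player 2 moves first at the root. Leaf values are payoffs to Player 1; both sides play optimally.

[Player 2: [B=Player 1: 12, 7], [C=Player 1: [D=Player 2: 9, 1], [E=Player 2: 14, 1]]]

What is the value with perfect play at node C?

1

D: min(9, 1) = 1
E: min(14, 1) = 1
C: max(1, 1) = 1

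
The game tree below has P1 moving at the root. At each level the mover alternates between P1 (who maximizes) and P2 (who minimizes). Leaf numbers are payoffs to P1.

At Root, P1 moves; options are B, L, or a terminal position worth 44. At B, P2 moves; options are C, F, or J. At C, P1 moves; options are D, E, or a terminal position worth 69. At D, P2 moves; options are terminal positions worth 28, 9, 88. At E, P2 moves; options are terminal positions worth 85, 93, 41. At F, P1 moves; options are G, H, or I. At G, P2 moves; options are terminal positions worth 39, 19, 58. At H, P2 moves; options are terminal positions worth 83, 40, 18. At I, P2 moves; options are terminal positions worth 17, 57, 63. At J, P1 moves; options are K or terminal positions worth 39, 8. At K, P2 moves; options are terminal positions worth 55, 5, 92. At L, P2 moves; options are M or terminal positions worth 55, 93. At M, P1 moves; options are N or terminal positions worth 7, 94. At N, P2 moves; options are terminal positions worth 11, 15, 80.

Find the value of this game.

55

D (P2): min(28, 9, 88) = 9
E (P2): min(85, 93, 41) = 41
C (P1): max(9, 41, 69) = 69
G (P2): min(39, 19, 58) = 19
H (P2): min(83, 40, 18) = 18
I (P2): min(17, 57, 63) = 17
F (P1): max(19, 18, 17) = 19
K (P2): min(55, 5, 92) = 5
J (P1): max(5, 39, 8) = 39
B (P2): min(69, 19, 39) = 19
N (P2): min(11, 15, 80) = 11
M (P1): max(11, 7, 94) = 94
L (P2): min(94, 55, 93) = 55
Root (P1): max(19, 55, 44) = 55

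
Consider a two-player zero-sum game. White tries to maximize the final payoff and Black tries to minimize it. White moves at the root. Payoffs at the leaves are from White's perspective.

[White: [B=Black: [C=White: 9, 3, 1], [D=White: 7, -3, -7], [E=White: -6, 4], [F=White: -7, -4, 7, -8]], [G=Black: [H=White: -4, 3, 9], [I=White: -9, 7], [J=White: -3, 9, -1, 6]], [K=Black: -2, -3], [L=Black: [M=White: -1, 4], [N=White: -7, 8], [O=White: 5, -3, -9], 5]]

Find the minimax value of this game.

7

C (White): max(9, 3, 1) = 9
D (White): max(7, -3, -7) = 7
E (White): max(-6, 4) = 4
F (White): max(-7, -4, 7, -8) = 7
B (Black): min(9, 7, 4, 7) = 4
H (White): max(-4, 3, 9) = 9
I (White): max(-9, 7) = 7
J (White): max(-3, 9, -1, 6) = 9
G (Black): min(9, 7, 9) = 7
K (Black): min(-2, -3) = -3
M (White): max(-1, 4) = 4
N (White): max(-7, 8) = 8
O (White): max(5, -3, -9) = 5
L (Black): min(4, 8, 5, 5) = 4
Root (White): max(4, 7, -3, 4) = 7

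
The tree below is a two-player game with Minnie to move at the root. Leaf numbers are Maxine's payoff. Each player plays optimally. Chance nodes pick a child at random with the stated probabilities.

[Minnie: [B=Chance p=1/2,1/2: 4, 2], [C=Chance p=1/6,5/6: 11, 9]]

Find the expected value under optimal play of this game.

B (Chance): 1/2·4 + 1/2·2 = 3
C (Chance): 1/6·11 + 5/6·9 = 9.33
Root (Minnie): min(3, 9.33) = 3

3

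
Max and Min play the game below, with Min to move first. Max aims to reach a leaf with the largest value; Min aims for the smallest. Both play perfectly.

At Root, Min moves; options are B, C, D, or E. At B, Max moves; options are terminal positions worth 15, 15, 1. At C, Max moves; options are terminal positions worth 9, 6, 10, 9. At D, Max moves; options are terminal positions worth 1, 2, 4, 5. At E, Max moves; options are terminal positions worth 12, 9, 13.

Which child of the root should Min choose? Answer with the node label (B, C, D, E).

B (Max): max(15, 15, 1) = 15
C (Max): max(9, 6, 10, 9) = 10
D (Max): max(1, 2, 4, 5) = 5
E (Max): max(12, 9, 13) = 13
Root (Min): min(15, 10, 5, 13) = 5
Min picks the child with the lowest value: D (value 5).

D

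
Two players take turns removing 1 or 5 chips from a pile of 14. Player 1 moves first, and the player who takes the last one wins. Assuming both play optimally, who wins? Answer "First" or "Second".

i:   0  1  2  3  4  5  6  7  8  9 10 11 12 13 14
     L  W  L  W  L  W  L  W  L  W  L  W  L  W  L
Position 14 is L, so the second player wins.

Second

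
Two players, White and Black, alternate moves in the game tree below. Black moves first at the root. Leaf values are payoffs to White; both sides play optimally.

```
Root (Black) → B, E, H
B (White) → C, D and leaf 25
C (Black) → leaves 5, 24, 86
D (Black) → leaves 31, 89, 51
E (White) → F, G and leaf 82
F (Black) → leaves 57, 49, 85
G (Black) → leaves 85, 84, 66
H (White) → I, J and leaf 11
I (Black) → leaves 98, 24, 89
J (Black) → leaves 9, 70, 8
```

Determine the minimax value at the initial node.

C (Black): min(5, 24, 86) = 5
D (Black): min(31, 89, 51) = 31
B (White): max(5, 31, 25) = 31
F (Black): min(57, 49, 85) = 49
G (Black): min(85, 84, 66) = 66
E (White): max(49, 66, 82) = 82
I (Black): min(98, 24, 89) = 24
J (Black): min(9, 70, 8) = 8
H (White): max(24, 8, 11) = 24
Root (Black): min(31, 82, 24) = 24

24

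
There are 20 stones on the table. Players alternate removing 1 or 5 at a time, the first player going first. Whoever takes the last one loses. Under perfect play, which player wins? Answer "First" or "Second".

First

i:   0  1  2  3  4  5  6  7  8  9 10 11 12 13 14 15 16 17 18 19 20
     W  L  W  L  W  L  W  L  W  L  W  L  W  L  W  L  W  L  W  L  W
Position 20 is W, so the first player wins.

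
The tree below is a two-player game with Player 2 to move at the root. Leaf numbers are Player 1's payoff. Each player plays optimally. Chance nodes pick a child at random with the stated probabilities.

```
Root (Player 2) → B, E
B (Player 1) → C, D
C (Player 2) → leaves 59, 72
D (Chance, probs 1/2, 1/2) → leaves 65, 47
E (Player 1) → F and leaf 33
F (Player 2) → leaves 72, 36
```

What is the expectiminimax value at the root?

C (Player 2): min(59, 72) = 59
D (Chance): 1/2·65 + 1/2·47 = 56
B (Player 1): max(59, 56) = 59
F (Player 2): min(72, 36) = 36
E (Player 1): max(36, 33) = 36
Root (Player 2): min(59, 36) = 36

36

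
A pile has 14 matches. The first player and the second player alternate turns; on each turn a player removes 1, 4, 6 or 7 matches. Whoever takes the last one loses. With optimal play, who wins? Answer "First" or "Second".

i:   0  1  2  3  4  5  6  7  8  9 10 11 12 13 14
     W  L  W  L  W  W  L  W  W  W  W  L  W  W  L
Position 14 is L, so the second player wins.

Second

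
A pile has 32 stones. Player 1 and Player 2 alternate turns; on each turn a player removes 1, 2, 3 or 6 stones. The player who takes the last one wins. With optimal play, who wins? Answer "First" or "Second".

Second

Mark each pile size as W (mover wins) or L (mover loses):
i:   0  1  2  3  4  5  6  7  8  9 10 11 12 13 14 15 16 17 18 19 20 21 22 23 24 25 26 27 28 29 30 31 32
     L  W  W  W  L  W  W  W  L  W  W  W  L  W  W  W  L  W  W  W  L  W  W  W  L  W  W  W  L  W  W  W  L
Position 32 is L, so the second player wins.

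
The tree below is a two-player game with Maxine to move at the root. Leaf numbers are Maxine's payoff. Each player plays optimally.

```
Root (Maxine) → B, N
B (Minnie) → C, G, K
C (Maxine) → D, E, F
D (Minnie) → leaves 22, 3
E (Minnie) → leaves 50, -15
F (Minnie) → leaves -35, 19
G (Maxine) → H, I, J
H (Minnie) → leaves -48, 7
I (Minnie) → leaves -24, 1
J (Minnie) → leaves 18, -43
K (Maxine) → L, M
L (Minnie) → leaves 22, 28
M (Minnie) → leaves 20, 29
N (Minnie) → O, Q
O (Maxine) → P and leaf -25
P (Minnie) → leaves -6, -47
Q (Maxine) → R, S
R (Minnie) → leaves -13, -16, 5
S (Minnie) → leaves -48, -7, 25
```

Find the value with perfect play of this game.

-24

D (Minnie): min(22, 3) = 3
E (Minnie): min(50, -15) = -15
F (Minnie): min(-35, 19) = -35
C (Maxine): max(3, -15, -35) = 3
H (Minnie): min(-48, 7) = -48
I (Minnie): min(-24, 1) = -24
J (Minnie): min(18, -43) = -43
G (Maxine): max(-48, -24, -43) = -24
L (Minnie): min(22, 28) = 22
M (Minnie): min(20, 29) = 20
K (Maxine): max(22, 20) = 22
B (Minnie): min(3, -24, 22) = -24
P (Minnie): min(-6, -47) = -47
O (Maxine): max(-47, -25) = -25
R (Minnie): min(-13, -16, 5) = -16
S (Minnie): min(-48, -7, 25) = -48
Q (Maxine): max(-16, -48) = -16
N (Minnie): min(-25, -16) = -25
Root (Maxine): max(-24, -25) = -24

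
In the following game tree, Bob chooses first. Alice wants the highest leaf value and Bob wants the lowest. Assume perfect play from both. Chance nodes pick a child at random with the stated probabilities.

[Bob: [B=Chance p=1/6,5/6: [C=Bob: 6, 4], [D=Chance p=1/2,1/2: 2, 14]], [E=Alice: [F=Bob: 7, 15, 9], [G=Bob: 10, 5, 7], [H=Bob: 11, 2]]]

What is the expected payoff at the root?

C (Bob): min(6, 4) = 4
D (Chance): 1/2·2 + 1/2·14 = 8
B (Chance): 1/6·4 + 5/6·8 = 7.33
F (Bob): min(7, 15, 9) = 7
G (Bob): min(10, 5, 7) = 5
H (Bob): min(11, 2) = 2
E (Alice): max(7, 5, 2) = 7
Root (Bob): min(7.33, 7) = 7

7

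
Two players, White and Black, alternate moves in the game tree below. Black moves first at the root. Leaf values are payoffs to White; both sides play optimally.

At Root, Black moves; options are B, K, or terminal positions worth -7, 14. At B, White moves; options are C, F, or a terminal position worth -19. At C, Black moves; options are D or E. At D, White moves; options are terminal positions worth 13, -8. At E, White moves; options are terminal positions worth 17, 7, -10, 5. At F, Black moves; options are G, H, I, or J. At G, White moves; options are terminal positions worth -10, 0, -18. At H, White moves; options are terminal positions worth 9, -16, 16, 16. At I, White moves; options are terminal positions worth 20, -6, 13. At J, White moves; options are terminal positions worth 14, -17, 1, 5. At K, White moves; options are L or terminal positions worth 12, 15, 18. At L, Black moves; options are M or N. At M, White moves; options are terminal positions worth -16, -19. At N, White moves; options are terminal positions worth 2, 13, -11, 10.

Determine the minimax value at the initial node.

-7

D (White): max(13, -8) = 13
E (White): max(17, 7, -10, 5) = 17
C (Black): min(13, 17) = 13
G (White): max(-10, 0, -18) = 0
H (White): max(9, -16, 16, 16) = 16
I (White): max(20, -6, 13) = 20
J (White): max(14, -17, 1, 5) = 14
F (Black): min(0, 16, 20, 14) = 0
B (White): max(13, 0, -19) = 13
M (White): max(-16, -19) = -16
N (White): max(2, 13, -11, 10) = 13
L (Black): min(-16, 13) = -16
K (White): max(-16, 12, 15, 18) = 18
Root (Black): min(13, 18, -7, 14) = -7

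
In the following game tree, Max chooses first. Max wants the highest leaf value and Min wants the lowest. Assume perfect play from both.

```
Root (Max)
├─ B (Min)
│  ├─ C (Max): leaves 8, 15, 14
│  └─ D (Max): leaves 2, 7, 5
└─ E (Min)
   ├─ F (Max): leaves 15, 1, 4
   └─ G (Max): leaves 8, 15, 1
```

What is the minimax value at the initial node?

15

C (Max): max(8, 15, 14) = 15
D (Max): max(2, 7, 5) = 7
B (Min): min(15, 7) = 7
F (Max): max(15, 1, 4) = 15
G (Max): max(8, 15, 1) = 15
E (Min): min(15, 15) = 15
Root (Max): max(7, 15) = 15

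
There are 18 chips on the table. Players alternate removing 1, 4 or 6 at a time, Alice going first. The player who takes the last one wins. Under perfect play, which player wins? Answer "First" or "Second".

First

W/L table (W = player to move can force a win):
i:   0  1  2  3  4  5  6  7  8  9 10 11 12 13 14 15 16 17 18
     L  W  L  W  W  L  W  L  W  W  L  W  L  W  W  L  W  L  W
Position 18 is W, so the first player wins.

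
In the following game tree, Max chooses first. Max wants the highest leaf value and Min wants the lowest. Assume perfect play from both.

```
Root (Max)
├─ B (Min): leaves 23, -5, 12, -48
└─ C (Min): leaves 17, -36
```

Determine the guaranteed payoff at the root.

-36

B (Min): min(23, -5, 12, -48) = -48
C (Min): min(17, -36) = -36
Root (Max): max(-48, -36) = -36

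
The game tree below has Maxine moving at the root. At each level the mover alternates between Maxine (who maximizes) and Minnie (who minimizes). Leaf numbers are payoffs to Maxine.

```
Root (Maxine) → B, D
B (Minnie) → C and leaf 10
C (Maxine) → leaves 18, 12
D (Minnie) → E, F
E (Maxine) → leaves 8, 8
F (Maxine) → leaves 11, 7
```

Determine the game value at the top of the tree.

10

C (Maxine): max(18, 12) = 18
B (Minnie): min(18, 10) = 10
E (Maxine): max(8, 8) = 8
F (Maxine): max(11, 7) = 11
D (Minnie): min(8, 11) = 8
Root (Maxine): max(10, 8) = 10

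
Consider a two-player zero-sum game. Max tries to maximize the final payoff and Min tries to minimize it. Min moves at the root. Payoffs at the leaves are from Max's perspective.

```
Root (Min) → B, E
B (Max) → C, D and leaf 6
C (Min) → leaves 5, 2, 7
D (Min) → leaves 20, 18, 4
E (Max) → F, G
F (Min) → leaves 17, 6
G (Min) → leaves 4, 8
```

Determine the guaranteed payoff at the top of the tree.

6

C (Min): min(5, 2, 7) = 2
D (Min): min(20, 18, 4) = 4
B (Max): max(2, 4, 6) = 6
F (Min): min(17, 6) = 6
G (Min): min(4, 8) = 4
E (Max): max(6, 4) = 6
Root (Min): min(6, 6) = 6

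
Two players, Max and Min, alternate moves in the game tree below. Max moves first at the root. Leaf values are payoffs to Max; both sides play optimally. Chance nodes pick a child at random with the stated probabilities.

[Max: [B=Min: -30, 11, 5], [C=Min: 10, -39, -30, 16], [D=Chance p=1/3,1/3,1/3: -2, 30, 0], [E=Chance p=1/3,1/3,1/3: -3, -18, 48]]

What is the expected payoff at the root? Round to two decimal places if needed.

9.33

B (Min): min(-30, 11, 5) = -30
C (Min): min(10, -39, -30, 16) = -39
D (Chance): 1/3·-2 + 1/3·30 + 1/3·0 = 9.33
E (Chance): 1/3·-3 + 1/3·-18 + 1/3·48 = 9
Root (Max): max(-30, -39, 9.33, 9) = 9.33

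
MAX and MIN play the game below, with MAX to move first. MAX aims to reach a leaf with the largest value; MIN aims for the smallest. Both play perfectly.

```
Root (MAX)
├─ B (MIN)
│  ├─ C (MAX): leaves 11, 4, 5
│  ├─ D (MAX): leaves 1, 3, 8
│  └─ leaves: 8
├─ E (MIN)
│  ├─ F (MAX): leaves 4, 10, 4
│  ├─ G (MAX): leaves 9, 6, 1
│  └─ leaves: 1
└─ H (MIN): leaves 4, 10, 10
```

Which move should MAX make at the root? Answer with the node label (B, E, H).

B

C (MAX): max(11, 4, 5) = 11
D (MAX): max(1, 3, 8) = 8
B (MIN): min(11, 8, 8) = 8
F (MAX): max(4, 10, 4) = 10
G (MAX): max(9, 6, 1) = 9
E (MIN): min(10, 9, 1) = 1
H (MIN): min(4, 10, 10) = 4
Root (MAX): max(8, 1, 4) = 8
MAX picks the child with the highest value: B (value 8).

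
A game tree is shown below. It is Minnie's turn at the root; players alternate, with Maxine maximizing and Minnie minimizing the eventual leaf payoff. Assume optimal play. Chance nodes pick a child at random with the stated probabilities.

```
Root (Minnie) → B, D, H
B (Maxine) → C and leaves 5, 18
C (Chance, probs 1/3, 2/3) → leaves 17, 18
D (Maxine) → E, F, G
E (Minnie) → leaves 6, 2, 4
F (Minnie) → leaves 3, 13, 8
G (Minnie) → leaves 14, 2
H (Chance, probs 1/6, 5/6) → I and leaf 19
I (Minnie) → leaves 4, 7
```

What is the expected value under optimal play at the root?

C (Chance): 1/3·17 + 2/3·18 = 17.67
B (Maxine): max(17.67, 5, 18) = 18
E (Minnie): min(6, 2, 4) = 2
F (Minnie): min(3, 13, 8) = 3
G (Minnie): min(14, 2) = 2
D (Maxine): max(2, 3, 2) = 3
I (Minnie): min(4, 7) = 4
H (Chance): 1/6·4 + 5/6·19 = 16.5
Root (Minnie): min(18, 3, 16.5) = 3

3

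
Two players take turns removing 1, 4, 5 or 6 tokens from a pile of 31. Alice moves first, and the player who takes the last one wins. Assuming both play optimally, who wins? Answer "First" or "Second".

Compute winning (W) and losing (L) positions by backward induction:
i:   0  1  2  3  4  5  6  7  8  9 10 11 12 13 14 15 16 17 18 19 20 21 22 23 24 25 26 27 28 29 30 31
     L  W  L  W  W  W  W  W  W  L  W  L  W  W  W  W  W  W  L  W  L  W  W  W  W  W  W  L  W  L  W  W
Position 31 is W, so the first player wins.

First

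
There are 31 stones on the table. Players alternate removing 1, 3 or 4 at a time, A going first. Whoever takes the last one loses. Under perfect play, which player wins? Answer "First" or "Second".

Positions where the player to move wins (W) vs loses (L):
i:   0  1  2  3  4  5  6  7  8  9 10 11 12 13 14 15 16 17 18 19 20 21 22 23 24 25 26 27 28 29 30 31
     W  L  W  L  W  W  W  W  L  W  L  W  W  W  W  L  W  L  W  W  W  W  L  W  L  W  W  W  W  L  W  L
Position 31 is L, so the second player wins.

Second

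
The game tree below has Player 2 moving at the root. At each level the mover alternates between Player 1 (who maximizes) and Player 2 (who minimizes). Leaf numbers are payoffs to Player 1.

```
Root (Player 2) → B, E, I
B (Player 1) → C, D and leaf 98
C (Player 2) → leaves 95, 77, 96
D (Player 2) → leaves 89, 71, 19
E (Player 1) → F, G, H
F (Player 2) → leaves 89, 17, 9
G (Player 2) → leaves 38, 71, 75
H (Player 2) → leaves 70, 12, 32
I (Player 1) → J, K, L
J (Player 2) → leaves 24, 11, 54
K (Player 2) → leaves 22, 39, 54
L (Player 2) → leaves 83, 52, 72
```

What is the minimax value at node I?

J: min(24, 11, 54) = 11
K: min(22, 39, 54) = 22
L: min(83, 52, 72) = 52
I: max(11, 22, 52) = 52

52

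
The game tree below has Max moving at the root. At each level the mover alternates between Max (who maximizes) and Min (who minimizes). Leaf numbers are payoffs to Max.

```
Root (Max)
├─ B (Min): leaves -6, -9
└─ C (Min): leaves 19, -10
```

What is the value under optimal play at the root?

B (Min): min(-6, -9) = -9
C (Min): min(19, -10) = -10
Root (Max): max(-9, -10) = -9

-9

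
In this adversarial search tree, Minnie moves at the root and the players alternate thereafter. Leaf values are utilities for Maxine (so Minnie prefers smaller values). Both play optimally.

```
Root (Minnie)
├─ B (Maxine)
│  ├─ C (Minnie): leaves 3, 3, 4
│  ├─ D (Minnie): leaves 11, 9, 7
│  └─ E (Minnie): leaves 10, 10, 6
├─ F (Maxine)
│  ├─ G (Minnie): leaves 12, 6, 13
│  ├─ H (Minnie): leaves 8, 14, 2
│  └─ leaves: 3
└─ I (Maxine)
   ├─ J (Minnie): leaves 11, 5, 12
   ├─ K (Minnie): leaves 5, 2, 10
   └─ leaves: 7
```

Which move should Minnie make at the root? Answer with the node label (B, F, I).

F

C (Minnie): min(3, 3, 4) = 3
D (Minnie): min(11, 9, 7) = 7
E (Minnie): min(10, 10, 6) = 6
B (Maxine): max(3, 7, 6) = 7
G (Minnie): min(12, 6, 13) = 6
H (Minnie): min(8, 14, 2) = 2
F (Maxine): max(6, 2, 3) = 6
J (Minnie): min(11, 5, 12) = 5
K (Minnie): min(5, 2, 10) = 2
I (Maxine): max(5, 2, 7) = 7
Root (Minnie): min(7, 6, 7) = 6
Minnie picks the child with the lowest value: F (value 6).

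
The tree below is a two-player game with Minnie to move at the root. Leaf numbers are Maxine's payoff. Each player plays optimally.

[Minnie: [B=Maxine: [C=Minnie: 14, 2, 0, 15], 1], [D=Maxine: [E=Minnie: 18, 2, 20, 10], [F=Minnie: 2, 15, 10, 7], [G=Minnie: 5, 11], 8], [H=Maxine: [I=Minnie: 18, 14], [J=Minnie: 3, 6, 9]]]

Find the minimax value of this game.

1

C (Minnie): min(14, 2, 0, 15) = 0
B (Maxine): max(0, 1) = 1
E (Minnie): min(18, 2, 20, 10) = 2
F (Minnie): min(2, 15, 10, 7) = 2
G (Minnie): min(5, 11) = 5
D (Maxine): max(2, 2, 5, 8) = 8
I (Minnie): min(18, 14) = 14
J (Minnie): min(3, 6, 9) = 3
H (Maxine): max(14, 3) = 14
Root (Minnie): min(1, 8, 14) = 1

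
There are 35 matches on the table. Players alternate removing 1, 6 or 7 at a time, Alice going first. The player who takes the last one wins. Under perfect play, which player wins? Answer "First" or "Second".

Compute winning (W) and losing (L) positions by backward induction:
i:   0  1  2  3  4  5  6  7  8  9 10 11 12 13 14 15 16 17 18 19 20 21 22 23 24 25 26 27 28 29 30 31 32 33 34 35
     L  W  L  W  L  W  W  W  W  W  W  W  L  W  L  W  L  W  W  W  W  W  W  W  L  W  L  W  L  W  W  W  W  W  W  W
Position 35 is W, so the first player wins.

First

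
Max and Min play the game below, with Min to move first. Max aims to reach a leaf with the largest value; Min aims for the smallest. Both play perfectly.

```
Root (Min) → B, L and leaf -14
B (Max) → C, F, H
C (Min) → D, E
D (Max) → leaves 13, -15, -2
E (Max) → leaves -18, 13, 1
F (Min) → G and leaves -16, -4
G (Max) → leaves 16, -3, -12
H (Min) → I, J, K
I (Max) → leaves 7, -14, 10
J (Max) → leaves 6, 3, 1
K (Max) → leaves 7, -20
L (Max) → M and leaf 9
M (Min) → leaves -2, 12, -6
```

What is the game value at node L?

M: min(-2, 12, -6) = -6
L: max(-6, 9) = 9

9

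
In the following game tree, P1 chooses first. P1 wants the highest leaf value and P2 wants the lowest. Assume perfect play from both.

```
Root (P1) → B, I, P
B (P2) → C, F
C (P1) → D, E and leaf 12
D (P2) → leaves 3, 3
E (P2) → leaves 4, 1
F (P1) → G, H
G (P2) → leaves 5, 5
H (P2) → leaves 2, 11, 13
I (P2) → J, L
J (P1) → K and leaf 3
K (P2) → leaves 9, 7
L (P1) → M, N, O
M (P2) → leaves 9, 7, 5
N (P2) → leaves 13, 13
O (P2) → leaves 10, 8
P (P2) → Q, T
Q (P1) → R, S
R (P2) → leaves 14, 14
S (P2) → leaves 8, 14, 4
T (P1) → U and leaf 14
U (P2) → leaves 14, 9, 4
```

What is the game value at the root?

14

D (P2): min(3, 3) = 3
E (P2): min(4, 1) = 1
C (P1): max(3, 1, 12) = 12
G (P2): min(5, 5) = 5
H (P2): min(2, 11, 13) = 2
F (P1): max(5, 2) = 5
B (P2): min(12, 5) = 5
K (P2): min(9, 7) = 7
J (P1): max(7, 3) = 7
M (P2): min(9, 7, 5) = 5
N (P2): min(13, 13) = 13
O (P2): min(10, 8) = 8
L (P1): max(5, 13, 8) = 13
I (P2): min(7, 13) = 7
R (P2): min(14, 14) = 14
S (P2): min(8, 14, 4) = 4
Q (P1): max(14, 4) = 14
U (P2): min(14, 9, 4) = 4
T (P1): max(4, 14) = 14
P (P2): min(14, 14) = 14
Root (P1): max(5, 7, 14) = 14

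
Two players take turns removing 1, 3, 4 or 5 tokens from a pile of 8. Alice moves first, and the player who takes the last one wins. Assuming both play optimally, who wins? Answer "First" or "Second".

W/L table (W = player to move can force a win):
i:   0  1  2  3  4  5  6  7  8
     L  W  L  W  W  W  W  W  L
Position 8 is L, so the second player wins.

Second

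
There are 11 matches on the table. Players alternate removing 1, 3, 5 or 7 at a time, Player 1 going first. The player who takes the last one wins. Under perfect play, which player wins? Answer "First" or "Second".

First

W/L table (W = player to move can force a win):
i:   0  1  2  3  4  5  6  7  8  9 10 11
     L  W  L  W  L  W  L  W  L  W  L  W
Position 11 is W, so the first player wins.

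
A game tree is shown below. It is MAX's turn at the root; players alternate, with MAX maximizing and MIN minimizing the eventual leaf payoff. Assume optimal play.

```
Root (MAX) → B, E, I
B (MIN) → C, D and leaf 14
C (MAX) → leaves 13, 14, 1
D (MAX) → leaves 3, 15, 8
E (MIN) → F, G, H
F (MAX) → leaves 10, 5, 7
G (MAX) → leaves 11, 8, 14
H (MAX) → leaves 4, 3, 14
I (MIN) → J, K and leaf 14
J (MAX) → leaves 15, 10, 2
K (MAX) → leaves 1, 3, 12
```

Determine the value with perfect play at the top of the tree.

C (MAX): max(13, 14, 1) = 14
D (MAX): max(3, 15, 8) = 15
B (MIN): min(14, 15, 14) = 14
F (MAX): max(10, 5, 7) = 10
G (MAX): max(11, 8, 14) = 14
H (MAX): max(4, 3, 14) = 14
E (MIN): min(10, 14, 14) = 10
J (MAX): max(15, 10, 2) = 15
K (MAX): max(1, 3, 12) = 12
I (MIN): min(15, 12, 14) = 12
Root (MAX): max(14, 10, 12) = 14

14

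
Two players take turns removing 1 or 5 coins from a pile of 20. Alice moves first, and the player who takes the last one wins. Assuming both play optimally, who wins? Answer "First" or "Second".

Second

i:   0  1  2  3  4  5  6  7  8  9 10 11 12 13 14 15 16 17 18 19 20
     L  W  L  W  L  W  L  W  L  W  L  W  L  W  L  W  L  W  L  W  L
Position 20 is L, so the second player wins.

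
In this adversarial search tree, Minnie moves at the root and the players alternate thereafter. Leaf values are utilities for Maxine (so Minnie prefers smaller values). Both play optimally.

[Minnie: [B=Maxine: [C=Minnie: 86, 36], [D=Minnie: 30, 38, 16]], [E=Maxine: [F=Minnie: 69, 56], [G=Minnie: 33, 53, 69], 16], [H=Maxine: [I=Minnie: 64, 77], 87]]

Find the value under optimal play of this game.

36

C (Minnie): min(86, 36) = 36
D (Minnie): min(30, 38, 16) = 16
B (Maxine): max(36, 16) = 36
F (Minnie): min(69, 56) = 56
G (Minnie): min(33, 53, 69) = 33
E (Maxine): max(56, 33, 16) = 56
I (Minnie): min(64, 77) = 64
H (Maxine): max(64, 87) = 87
Root (Minnie): min(36, 56, 87) = 36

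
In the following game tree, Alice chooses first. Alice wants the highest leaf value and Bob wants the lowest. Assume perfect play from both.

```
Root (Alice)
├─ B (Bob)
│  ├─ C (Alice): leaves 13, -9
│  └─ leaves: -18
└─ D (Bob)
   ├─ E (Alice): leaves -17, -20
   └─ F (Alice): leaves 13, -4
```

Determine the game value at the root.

-17

C (Alice): max(13, -9) = 13
B (Bob): min(13, -18) = -18
E (Alice): max(-17, -20) = -17
F (Alice): max(13, -4) = 13
D (Bob): min(-17, 13) = -17
Root (Alice): max(-18, -17) = -17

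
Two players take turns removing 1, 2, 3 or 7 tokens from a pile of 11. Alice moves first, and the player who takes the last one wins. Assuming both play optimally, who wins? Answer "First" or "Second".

Compute winning (W) and losing (L) positions by backward induction:
i:   0  1  2  3  4  5  6  7  8  9 10 11
     L  W  W  W  L  W  W  W  L  W  W  W
Position 11 is W, so the first player wins.

First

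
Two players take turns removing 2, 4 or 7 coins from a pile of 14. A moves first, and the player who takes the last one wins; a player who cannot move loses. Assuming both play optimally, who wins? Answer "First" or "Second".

First

i:   0  1  2  3  4  5  6  7  8  9 10 11 12 13 14
     L  L  W  W  W  W  L  W  W  L  W  W  L  W  W
Position 14 is W, so the first player wins.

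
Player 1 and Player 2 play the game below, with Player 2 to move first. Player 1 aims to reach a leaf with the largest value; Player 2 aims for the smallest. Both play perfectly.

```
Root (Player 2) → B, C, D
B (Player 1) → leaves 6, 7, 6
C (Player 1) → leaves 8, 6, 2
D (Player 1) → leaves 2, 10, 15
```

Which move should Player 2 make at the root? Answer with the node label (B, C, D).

B (Player 1): max(6, 7, 6) = 7
C (Player 1): max(8, 6, 2) = 8
D (Player 1): max(2, 10, 15) = 15
Root (Player 2): min(7, 8, 15) = 7
Player 2 picks the child with the lowest value: B (value 7).

B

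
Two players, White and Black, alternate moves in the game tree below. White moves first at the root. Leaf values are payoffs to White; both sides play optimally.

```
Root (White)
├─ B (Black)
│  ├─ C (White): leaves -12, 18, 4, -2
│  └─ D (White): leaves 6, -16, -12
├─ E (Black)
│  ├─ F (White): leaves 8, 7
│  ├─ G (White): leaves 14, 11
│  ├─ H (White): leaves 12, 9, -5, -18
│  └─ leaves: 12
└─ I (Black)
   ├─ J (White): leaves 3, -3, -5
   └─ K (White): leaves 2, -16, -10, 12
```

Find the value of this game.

C (White): max(-12, 18, 4, -2) = 18
D (White): max(6, -16, -12) = 6
B (Black): min(18, 6) = 6
F (White): max(8, 7) = 8
G (White): max(14, 11) = 14
H (White): max(12, 9, -5, -18) = 12
E (Black): min(8, 14, 12, 12) = 8
J (White): max(3, -3, -5) = 3
K (White): max(2, -16, -10, 12) = 12
I (Black): min(3, 12) = 3
Root (White): max(6, 8, 3) = 8

8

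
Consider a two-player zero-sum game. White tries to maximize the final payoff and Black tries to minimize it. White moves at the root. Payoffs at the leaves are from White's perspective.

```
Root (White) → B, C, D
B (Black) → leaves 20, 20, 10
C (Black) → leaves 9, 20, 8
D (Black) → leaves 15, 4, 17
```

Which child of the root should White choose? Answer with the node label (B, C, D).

B (Black): min(20, 20, 10) = 10
C (Black): min(9, 20, 8) = 8
D (Black): min(15, 4, 17) = 4
Root (White): max(10, 8, 4) = 10
White picks the child with the highest value: B (value 10).

B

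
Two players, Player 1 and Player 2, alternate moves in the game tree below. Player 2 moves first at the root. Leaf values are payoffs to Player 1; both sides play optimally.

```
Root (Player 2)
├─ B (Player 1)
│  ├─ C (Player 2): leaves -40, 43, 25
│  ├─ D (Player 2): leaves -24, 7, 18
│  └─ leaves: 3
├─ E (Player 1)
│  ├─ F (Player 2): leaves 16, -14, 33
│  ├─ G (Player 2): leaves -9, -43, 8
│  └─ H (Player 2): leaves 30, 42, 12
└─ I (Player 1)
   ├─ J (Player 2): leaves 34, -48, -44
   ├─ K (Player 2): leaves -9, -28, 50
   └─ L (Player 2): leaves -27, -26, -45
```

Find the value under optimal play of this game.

-28

C (Player 2): min(-40, 43, 25) = -40
D (Player 2): min(-24, 7, 18) = -24
B (Player 1): max(-40, -24, 3) = 3
F (Player 2): min(16, -14, 33) = -14
G (Player 2): min(-9, -43, 8) = -43
H (Player 2): min(30, 42, 12) = 12
E (Player 1): max(-14, -43, 12) = 12
J (Player 2): min(34, -48, -44) = -48
K (Player 2): min(-9, -28, 50) = -28
L (Player 2): min(-27, -26, -45) = -45
I (Player 1): max(-48, -28, -45) = -28
Root (Player 2): min(3, 12, -28) = -28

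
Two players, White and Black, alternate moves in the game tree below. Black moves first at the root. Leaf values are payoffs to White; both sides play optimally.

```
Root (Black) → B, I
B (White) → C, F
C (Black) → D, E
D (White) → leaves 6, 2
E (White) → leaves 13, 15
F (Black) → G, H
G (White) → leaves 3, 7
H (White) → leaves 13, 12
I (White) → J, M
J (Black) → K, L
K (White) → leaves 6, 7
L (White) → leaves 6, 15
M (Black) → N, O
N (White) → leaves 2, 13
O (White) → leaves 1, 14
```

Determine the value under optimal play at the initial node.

D (White): max(6, 2) = 6
E (White): max(13, 15) = 15
C (Black): min(6, 15) = 6
G (White): max(3, 7) = 7
H (White): max(13, 12) = 13
F (Black): min(7, 13) = 7
B (White): max(6, 7) = 7
K (White): max(6, 7) = 7
L (White): max(6, 15) = 15
J (Black): min(7, 15) = 7
N (White): max(2, 13) = 13
O (White): max(1, 14) = 14
M (Black): min(13, 14) = 13
I (White): max(7, 13) = 13
Root (Black): min(7, 13) = 7

7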